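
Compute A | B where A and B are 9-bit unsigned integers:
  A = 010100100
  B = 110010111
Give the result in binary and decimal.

Apply | to each column (1 where either bit is 1):
  010100100
| 110010111
-----------
  110110111

Answer: 110110111 (439)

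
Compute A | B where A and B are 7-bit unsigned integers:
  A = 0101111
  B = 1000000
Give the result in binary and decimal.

Apply | to each column (1 where either bit is 1):
  0101111
| 1000000
---------
  1101111

Answer: 1101111 (111)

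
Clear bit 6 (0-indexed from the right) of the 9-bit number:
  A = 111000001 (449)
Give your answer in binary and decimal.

Mask = ~(1 << 6) = 110111111
Bit 6 of A is 1, so AND-ing with the mask clears it to 0.
  111000001
& 110111111
-----------
  110000001

Answer: 110000001 (385)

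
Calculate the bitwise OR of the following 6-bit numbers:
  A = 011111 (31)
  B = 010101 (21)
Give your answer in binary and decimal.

Apply | to each column (1 where either bit is 1):
  011111
| 010101
--------
  011111

Answer: 011111 (31)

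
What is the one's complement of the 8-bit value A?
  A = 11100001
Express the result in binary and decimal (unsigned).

Flip each bit (0->1, 1->0):
  11100001
  00011110

Answer: 00011110 (30)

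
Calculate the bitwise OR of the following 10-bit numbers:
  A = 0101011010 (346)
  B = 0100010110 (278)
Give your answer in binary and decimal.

Apply | to each column (1 where either bit is 1):
  0101011010
| 0100010110
------------
  0101011110

Answer: 0101011110 (350)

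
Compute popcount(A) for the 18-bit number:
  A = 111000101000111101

111000101000111101
1-bits at positions (from bit 0 = LSB): 0, 2, 3, 4, 5, 9, 11, 15, 16, 17
Count = 10

Answer: 10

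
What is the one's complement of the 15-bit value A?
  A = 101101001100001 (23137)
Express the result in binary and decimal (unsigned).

Flip each bit (0->1, 1->0):
  101101001100001
  010010110011110

Answer: 010010110011110 (9630)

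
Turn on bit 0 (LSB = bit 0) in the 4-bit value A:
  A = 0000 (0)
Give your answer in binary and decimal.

Mask = 1 << 0 = 0001
Bit 0 of A is 0, so OR-ing with the mask flips it to 1.
  0000
| 0001
------
  0001

Answer: 0001 (1)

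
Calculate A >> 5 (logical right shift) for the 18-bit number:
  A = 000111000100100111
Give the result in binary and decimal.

Logical shift right by 5: drop the bottom 5 bit(s), prepend 5 zero(s) on the left.
  000111000100100111  ->  keep [0001110001001], discard [00111], prepend 00000
= 000000001110001001

Answer: 000000001110001001 (905)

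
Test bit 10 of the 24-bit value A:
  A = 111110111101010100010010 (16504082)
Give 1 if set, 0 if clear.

Bit 10 is the 11th from the right.
  111110111101010100010010
               ^
That bit is 1.

Answer: 1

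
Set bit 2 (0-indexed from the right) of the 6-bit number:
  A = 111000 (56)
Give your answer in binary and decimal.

Mask = 1 << 2 = 000100
Bit 2 of A is 0, so OR-ing with the mask flips it to 1.
  111000
| 000100
--------
  111100

Answer: 111100 (60)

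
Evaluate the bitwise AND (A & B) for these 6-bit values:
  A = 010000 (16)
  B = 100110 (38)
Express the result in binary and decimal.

Apply & to each column (1 only where both bits are 1):
  010000
& 100110
--------
  000000

Answer: 000000 (0)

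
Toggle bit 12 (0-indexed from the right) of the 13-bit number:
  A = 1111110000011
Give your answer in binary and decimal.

Mask = 1 << 12 = 1000000000000
Bit 12 of A is 1; XOR with the mask flips it to 0.
  1111110000011
^ 1000000000000
---------------
  0111110000011

Answer: 0111110000011 (3971)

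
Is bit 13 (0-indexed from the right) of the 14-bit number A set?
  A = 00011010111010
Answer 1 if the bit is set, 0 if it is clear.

Bit 13 is the 14th from the right.
  00011010111010
  ^
That bit is 0.

Answer: 0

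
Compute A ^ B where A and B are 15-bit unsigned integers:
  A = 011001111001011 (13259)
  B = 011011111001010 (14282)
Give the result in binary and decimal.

Apply ^ to each column (1 where bits differ):
  011001111001011
^ 011011111001010
-----------------
  000010000000001

Answer: 000010000000001 (1025)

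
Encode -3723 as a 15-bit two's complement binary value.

1. Binary of +3723:  000111010001011
2. Invert bits:     111000101110100
3. Add 1:           111000101110101

Answer: 111000101110101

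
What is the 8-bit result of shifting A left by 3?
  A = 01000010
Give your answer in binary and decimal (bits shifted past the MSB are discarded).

Shift left by 3: drop the top 3 bit(s), append 3 zero(s) on the right.
  01000010  ->  discard [010], keep [00010], append 000
= 00010000

Answer: 00010000 (16)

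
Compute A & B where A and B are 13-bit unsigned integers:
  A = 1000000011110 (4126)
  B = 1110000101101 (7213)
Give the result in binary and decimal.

Apply & to each column (1 only where both bits are 1):
  1000000011110
& 1110000101101
---------------
  1000000001100

Answer: 1000000001100 (4108)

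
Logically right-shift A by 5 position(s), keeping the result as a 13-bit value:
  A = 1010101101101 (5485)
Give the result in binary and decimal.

Logical shift right by 5: drop the bottom 5 bit(s), prepend 5 zero(s) on the left.
  1010101101101  ->  keep [10101011], discard [01101], prepend 00000
= 0000010101011

Answer: 0000010101011 (171)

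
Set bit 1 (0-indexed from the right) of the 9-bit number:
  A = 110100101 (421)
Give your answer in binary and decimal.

Mask = 1 << 1 = 000000010
Bit 1 of A is 0, so OR-ing with the mask flips it to 1.
  110100101
| 000000010
-----------
  110100111

Answer: 110100111 (423)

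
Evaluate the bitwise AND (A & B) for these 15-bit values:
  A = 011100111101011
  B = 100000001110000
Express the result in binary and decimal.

Apply & to each column (1 only where both bits are 1):
  011100111101011
& 100000001110000
-----------------
  000000001100000

Answer: 000000001100000 (96)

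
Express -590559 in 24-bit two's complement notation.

1. Binary of +590559:  000010010000001011011111
2. Invert bits:     111101101111110100100000
3. Add 1:           111101101111110100100001

Answer: 111101101111110100100001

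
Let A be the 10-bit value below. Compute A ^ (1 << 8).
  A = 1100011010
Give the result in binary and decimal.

Mask = 1 << 8 = 0100000000
Bit 8 of A is 1; XOR with the mask flips it to 0.
  1100011010
^ 0100000000
------------
  1000011010

Answer: 1000011010 (538)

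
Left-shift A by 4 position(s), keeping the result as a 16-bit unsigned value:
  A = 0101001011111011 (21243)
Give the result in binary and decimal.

Shift left by 4: drop the top 4 bit(s), append 4 zero(s) on the right.
  0101001011111011  ->  discard [0101], keep [001011111011], append 0000
= 0010111110110000

Answer: 0010111110110000 (12208)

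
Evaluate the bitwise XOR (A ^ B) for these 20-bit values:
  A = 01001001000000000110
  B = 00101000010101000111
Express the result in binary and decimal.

Apply ^ to each column (1 where bits differ):
  01001001000000000110
^ 00101000010101000111
----------------------
  01100001010101000001

Answer: 01100001010101000001 (398657)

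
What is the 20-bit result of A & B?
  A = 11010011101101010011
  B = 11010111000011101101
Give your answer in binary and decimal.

Apply & to each column (1 only where both bits are 1):
  11010011101101010011
& 11010111000011101101
----------------------
  11010011000001000001

Answer: 11010011000001000001 (864321)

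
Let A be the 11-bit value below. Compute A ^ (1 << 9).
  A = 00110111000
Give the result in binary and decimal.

Mask = 1 << 9 = 01000000000
Bit 9 of A is 0; XOR with the mask flips it to 1.
  00110111000
^ 01000000000
-------------
  01110111000

Answer: 01110111000 (952)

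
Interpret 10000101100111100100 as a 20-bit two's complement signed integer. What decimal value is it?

MSB is 1, so the value is negative. Find the magnitude:
1. Invert bits:  01111010011000011011
2. Add 1:        01111010011000011100  = 501276
3. Apply sign:   -501276

Answer: -501276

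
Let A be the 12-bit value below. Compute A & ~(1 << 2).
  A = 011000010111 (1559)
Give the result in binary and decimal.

Mask = ~(1 << 2) = 111111111011
Bit 2 of A is 1, so AND-ing with the mask clears it to 0.
  011000010111
& 111111111011
--------------
  011000010011

Answer: 011000010011 (1555)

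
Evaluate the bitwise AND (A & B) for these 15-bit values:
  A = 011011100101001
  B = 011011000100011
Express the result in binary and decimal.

Apply & to each column (1 only where both bits are 1):
  011011100101001
& 011011000100011
-----------------
  011011000100001

Answer: 011011000100001 (13857)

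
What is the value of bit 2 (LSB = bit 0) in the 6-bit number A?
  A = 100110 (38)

Bit 2 is the 3rd from the right.
  100110
     ^
That bit is 1.

Answer: 1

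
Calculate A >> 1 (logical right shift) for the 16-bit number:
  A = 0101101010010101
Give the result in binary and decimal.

Logical shift right by 1: drop the bottom 1 bit(s), prepend 1 zero(s) on the left.
  0101101010010101  ->  keep [010110101001010], discard [1], prepend 0
= 0010110101001010

Answer: 0010110101001010 (11594)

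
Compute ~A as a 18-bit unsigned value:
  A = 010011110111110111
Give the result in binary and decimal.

Flip each bit (0->1, 1->0):
  010011110111110111
  101100001000001000

Answer: 101100001000001000 (180744)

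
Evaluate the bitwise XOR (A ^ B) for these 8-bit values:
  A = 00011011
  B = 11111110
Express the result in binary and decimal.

Apply ^ to each column (1 where bits differ):
  00011011
^ 11111110
----------
  11100101

Answer: 11100101 (229)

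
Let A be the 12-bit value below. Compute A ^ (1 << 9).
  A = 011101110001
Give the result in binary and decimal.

Mask = 1 << 9 = 001000000000
Bit 9 of A is 1; XOR with the mask flips it to 0.
  011101110001
^ 001000000000
--------------
  010101110001

Answer: 010101110001 (1393)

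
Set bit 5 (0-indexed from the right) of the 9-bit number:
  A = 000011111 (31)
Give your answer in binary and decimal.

Mask = 1 << 5 = 000100000
Bit 5 of A is 0, so OR-ing with the mask flips it to 1.
  000011111
| 000100000
-----------
  000111111

Answer: 000111111 (63)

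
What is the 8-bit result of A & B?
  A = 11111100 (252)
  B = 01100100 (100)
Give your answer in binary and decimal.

Apply & to each column (1 only where both bits are 1):
  11111100
& 01100100
----------
  01100100

Answer: 01100100 (100)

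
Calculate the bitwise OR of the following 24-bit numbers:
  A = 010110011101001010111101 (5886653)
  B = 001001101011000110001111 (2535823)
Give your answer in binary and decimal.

Apply | to each column (1 where either bit is 1):
  010110011101001010111101
| 001001101011000110001111
--------------------------
  011111111111001110111111

Answer: 011111111111001110111111 (8385471)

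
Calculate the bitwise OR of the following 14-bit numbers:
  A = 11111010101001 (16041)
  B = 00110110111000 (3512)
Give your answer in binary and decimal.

Apply | to each column (1 where either bit is 1):
  11111010101001
| 00110110111000
----------------
  11111110111001

Answer: 11111110111001 (16313)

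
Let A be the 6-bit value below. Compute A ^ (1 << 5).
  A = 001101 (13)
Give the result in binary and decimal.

Mask = 1 << 5 = 100000
Bit 5 of A is 0; XOR with the mask flips it to 1.
  001101
^ 100000
--------
  101101

Answer: 101101 (45)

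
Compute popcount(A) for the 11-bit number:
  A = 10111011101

10111011101
1-bits at positions (from bit 0 = LSB): 0, 2, 3, 4, 6, 7, 8, 10
Count = 8

Answer: 8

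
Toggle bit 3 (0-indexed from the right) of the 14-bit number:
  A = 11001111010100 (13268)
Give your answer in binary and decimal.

Mask = 1 << 3 = 00000000001000
Bit 3 of A is 0; XOR with the mask flips it to 1.
  11001111010100
^ 00000000001000
----------------
  11001111011100

Answer: 11001111011100 (13276)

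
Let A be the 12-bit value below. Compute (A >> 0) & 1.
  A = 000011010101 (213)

Bit 0 is the 1st from the right.
  000011010101
             ^
That bit is 1.

Answer: 1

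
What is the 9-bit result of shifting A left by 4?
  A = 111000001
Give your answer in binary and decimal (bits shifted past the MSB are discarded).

Shift left by 4: drop the top 4 bit(s), append 4 zero(s) on the right.
  111000001  ->  discard [1110], keep [00001], append 0000
= 000010000

Answer: 000010000 (16)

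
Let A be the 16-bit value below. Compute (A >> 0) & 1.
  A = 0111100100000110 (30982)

Bit 0 is the 1st from the right.
  0111100100000110
                 ^
That bit is 0.

Answer: 0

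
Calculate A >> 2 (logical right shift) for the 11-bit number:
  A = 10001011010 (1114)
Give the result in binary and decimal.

Logical shift right by 2: drop the bottom 2 bit(s), prepend 2 zero(s) on the left.
  10001011010  ->  keep [100010110], discard [10], prepend 00
= 00100010110

Answer: 00100010110 (278)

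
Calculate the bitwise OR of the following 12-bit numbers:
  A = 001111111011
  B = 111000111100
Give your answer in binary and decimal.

Apply | to each column (1 where either bit is 1):
  001111111011
| 111000111100
--------------
  111111111111

Answer: 111111111111 (4095)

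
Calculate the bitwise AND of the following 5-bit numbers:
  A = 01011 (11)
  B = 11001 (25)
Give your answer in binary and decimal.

Apply & to each column (1 only where both bits are 1):
  01011
& 11001
-------
  01001

Answer: 01001 (9)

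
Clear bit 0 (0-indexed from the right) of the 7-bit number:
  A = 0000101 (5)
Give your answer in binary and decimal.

Mask = ~(1 << 0) = 1111110
Bit 0 of A is 1, so AND-ing with the mask clears it to 0.
  0000101
& 1111110
---------
  0000100

Answer: 0000100 (4)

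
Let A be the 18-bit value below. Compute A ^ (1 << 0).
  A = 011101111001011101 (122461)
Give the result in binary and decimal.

Mask = 1 << 0 = 000000000000000001
Bit 0 of A is 1; XOR with the mask flips it to 0.
  011101111001011101
^ 000000000000000001
--------------------
  011101111001011100

Answer: 011101111001011100 (122460)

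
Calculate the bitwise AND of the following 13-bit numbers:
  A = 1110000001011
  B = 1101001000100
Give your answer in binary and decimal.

Apply & to each column (1 only where both bits are 1):
  1110000001011
& 1101001000100
---------------
  1100000000000

Answer: 1100000000000 (6144)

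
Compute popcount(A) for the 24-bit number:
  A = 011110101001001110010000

011110101001001110010000
1-bits at positions (from bit 0 = LSB): 4, 7, 8, 9, 12, 15, 17, 19, 20, 21, 22
Count = 11

Answer: 11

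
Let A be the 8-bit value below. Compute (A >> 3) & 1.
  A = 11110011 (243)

Bit 3 is the 4th from the right.
  11110011
      ^
That bit is 0.

Answer: 0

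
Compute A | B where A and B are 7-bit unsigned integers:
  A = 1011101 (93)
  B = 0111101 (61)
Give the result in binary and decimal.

Apply | to each column (1 where either bit is 1):
  1011101
| 0111101
---------
  1111101

Answer: 1111101 (125)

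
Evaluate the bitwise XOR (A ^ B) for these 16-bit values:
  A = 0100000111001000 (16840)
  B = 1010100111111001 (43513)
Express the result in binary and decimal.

Apply ^ to each column (1 where bits differ):
  0100000111001000
^ 1010100111111001
------------------
  1110100000110001

Answer: 1110100000110001 (59441)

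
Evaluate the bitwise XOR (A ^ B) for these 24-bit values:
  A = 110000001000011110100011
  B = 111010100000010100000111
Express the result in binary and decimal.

Apply ^ to each column (1 where bits differ):
  110000001000011110100011
^ 111010100000010100000111
--------------------------
  001010101000001010100100

Answer: 001010101000001010100100 (2785956)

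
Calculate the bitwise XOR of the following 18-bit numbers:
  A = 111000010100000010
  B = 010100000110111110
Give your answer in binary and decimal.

Apply ^ to each column (1 where bits differ):
  111000010100000010
^ 010100000110111110
--------------------
  101100010010111100

Answer: 101100010010111100 (181436)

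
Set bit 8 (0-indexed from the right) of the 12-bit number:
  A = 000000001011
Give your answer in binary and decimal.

Mask = 1 << 8 = 000100000000
Bit 8 of A is 0, so OR-ing with the mask flips it to 1.
  000000001011
| 000100000000
--------------
  000100001011

Answer: 000100001011 (267)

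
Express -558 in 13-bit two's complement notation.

1. Binary of +558:  0001000101110
2. Invert bits:     1110111010001
3. Add 1:           1110111010010

Answer: 1110111010010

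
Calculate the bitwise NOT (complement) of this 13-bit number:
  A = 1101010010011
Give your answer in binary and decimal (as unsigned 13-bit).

Flip each bit (0->1, 1->0):
  1101010010011
  0010101101100

Answer: 0010101101100 (1388)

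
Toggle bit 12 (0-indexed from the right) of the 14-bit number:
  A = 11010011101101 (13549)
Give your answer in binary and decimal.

Mask = 1 << 12 = 01000000000000
Bit 12 of A is 1; XOR with the mask flips it to 0.
  11010011101101
^ 01000000000000
----------------
  10010011101101

Answer: 10010011101101 (9453)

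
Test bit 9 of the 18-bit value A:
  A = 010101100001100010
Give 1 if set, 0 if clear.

Bit 9 is the 10th from the right.
  010101100001100010
          ^
That bit is 0.

Answer: 0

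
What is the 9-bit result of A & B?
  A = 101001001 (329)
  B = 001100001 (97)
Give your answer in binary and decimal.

Apply & to each column (1 only where both bits are 1):
  101001001
& 001100001
-----------
  001000001

Answer: 001000001 (65)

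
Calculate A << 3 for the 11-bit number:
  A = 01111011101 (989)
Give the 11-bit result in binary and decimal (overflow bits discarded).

Shift left by 3: drop the top 3 bit(s), append 3 zero(s) on the right.
  01111011101  ->  discard [011], keep [11011101], append 000
= 11011101000

Answer: 11011101000 (1768)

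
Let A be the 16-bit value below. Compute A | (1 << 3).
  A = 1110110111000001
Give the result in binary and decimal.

Mask = 1 << 3 = 0000000000001000
Bit 3 of A is 0, so OR-ing with the mask flips it to 1.
  1110110111000001
| 0000000000001000
------------------
  1110110111001001

Answer: 1110110111001001 (60873)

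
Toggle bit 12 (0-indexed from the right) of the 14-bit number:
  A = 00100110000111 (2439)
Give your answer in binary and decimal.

Mask = 1 << 12 = 01000000000000
Bit 12 of A is 0; XOR with the mask flips it to 1.
  00100110000111
^ 01000000000000
----------------
  01100110000111

Answer: 01100110000111 (6535)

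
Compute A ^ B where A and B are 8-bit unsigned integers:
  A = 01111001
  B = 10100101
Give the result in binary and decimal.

Apply ^ to each column (1 where bits differ):
  01111001
^ 10100101
----------
  11011100

Answer: 11011100 (220)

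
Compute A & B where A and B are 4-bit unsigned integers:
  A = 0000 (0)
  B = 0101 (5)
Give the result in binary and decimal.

Apply & to each column (1 only where both bits are 1):
  0000
& 0101
------
  0000

Answer: 0000 (0)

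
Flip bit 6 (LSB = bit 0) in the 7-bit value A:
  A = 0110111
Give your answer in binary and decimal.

Mask = 1 << 6 = 1000000
Bit 6 of A is 0; XOR with the mask flips it to 1.
  0110111
^ 1000000
---------
  1110111

Answer: 1110111 (119)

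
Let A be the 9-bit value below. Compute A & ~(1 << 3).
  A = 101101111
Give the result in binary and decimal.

Mask = ~(1 << 3) = 111110111
Bit 3 of A is 1, so AND-ing with the mask clears it to 0.
  101101111
& 111110111
-----------
  101100111

Answer: 101100111 (359)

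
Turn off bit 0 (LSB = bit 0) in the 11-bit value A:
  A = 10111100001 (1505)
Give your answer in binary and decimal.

Mask = ~(1 << 0) = 11111111110
Bit 0 of A is 1, so AND-ing with the mask clears it to 0.
  10111100001
& 11111111110
-------------
  10111100000

Answer: 10111100000 (1504)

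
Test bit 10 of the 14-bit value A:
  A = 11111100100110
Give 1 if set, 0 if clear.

Bit 10 is the 11th from the right.
  11111100100110
     ^
That bit is 1.

Answer: 1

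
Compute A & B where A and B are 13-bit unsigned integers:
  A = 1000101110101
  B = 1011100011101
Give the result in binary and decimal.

Apply & to each column (1 only where both bits are 1):
  1000101110101
& 1011100011101
---------------
  1000100010101

Answer: 1000100010101 (4373)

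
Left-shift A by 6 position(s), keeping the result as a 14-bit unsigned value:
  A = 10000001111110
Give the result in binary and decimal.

Shift left by 6: drop the top 6 bit(s), append 6 zero(s) on the right.
  10000001111110  ->  discard [100000], keep [01111110], append 000000
= 01111110000000

Answer: 01111110000000 (8064)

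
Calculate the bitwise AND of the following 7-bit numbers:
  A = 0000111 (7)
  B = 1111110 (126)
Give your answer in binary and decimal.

Apply & to each column (1 only where both bits are 1):
  0000111
& 1111110
---------
  0000110

Answer: 0000110 (6)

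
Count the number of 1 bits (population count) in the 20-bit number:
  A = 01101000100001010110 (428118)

01101000100001010110
1-bits at positions (from bit 0 = LSB): 1, 2, 4, 6, 11, 15, 17, 18
Count = 8

Answer: 8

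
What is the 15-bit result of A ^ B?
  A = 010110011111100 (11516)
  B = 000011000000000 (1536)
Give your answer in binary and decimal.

Apply ^ to each column (1 where bits differ):
  010110011111100
^ 000011000000000
-----------------
  010101011111100

Answer: 010101011111100 (11004)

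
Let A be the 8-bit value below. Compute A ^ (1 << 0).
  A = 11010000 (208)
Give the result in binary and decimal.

Mask = 1 << 0 = 00000001
Bit 0 of A is 0; XOR with the mask flips it to 1.
  11010000
^ 00000001
----------
  11010001

Answer: 11010001 (209)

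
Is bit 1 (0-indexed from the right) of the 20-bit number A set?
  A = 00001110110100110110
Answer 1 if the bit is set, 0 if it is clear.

Bit 1 is the 2nd from the right.
  00001110110100110110
                    ^
That bit is 1.

Answer: 1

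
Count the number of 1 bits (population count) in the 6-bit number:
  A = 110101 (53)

110101
1-bits at positions (from bit 0 = LSB): 0, 2, 4, 5
Count = 4

Answer: 4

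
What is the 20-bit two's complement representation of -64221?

1. Binary of +64221:  00001111101011011101
2. Invert bits:     11110000010100100010
3. Add 1:           11110000010100100011

Answer: 11110000010100100011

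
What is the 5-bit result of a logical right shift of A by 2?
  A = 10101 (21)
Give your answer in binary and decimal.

Logical shift right by 2: drop the bottom 2 bit(s), prepend 2 zero(s) on the left.
  10101  ->  keep [101], discard [01], prepend 00
= 00101

Answer: 00101 (5)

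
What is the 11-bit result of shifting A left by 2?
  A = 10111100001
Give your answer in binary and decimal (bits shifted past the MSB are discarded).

Shift left by 2: drop the top 2 bit(s), append 2 zero(s) on the right.
  10111100001  ->  discard [10], keep [111100001], append 00
= 11110000100

Answer: 11110000100 (1924)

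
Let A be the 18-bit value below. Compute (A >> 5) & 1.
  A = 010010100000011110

Bit 5 is the 6th from the right.
  010010100000011110
              ^
That bit is 0.

Answer: 0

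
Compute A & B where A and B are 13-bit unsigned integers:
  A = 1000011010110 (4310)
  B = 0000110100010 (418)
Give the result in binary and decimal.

Apply & to each column (1 only where both bits are 1):
  1000011010110
& 0000110100010
---------------
  0000010000010

Answer: 0000010000010 (130)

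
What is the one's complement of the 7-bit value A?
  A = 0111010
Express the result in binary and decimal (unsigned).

Flip each bit (0->1, 1->0):
  0111010
  1000101

Answer: 1000101 (69)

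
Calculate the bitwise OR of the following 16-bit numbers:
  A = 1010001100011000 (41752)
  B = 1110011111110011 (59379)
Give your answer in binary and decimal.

Apply | to each column (1 where either bit is 1):
  1010001100011000
| 1110011111110011
------------------
  1110011111111011

Answer: 1110011111111011 (59387)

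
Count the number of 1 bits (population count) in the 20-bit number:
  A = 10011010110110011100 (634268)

10011010110110011100
1-bits at positions (from bit 0 = LSB): 2, 3, 4, 7, 8, 10, 11, 13, 15, 16, 19
Count = 11

Answer: 11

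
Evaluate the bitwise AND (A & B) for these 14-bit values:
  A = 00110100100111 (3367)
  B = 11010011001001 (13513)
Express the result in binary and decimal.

Apply & to each column (1 only where both bits are 1):
  00110100100111
& 11010011001001
----------------
  00010000000001

Answer: 00010000000001 (1025)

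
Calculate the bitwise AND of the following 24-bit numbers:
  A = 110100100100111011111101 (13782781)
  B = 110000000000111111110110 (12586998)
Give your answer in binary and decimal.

Apply & to each column (1 only where both bits are 1):
  110100100100111011111101
& 110000000000111111110110
--------------------------
  110000000000111011110100

Answer: 110000000000111011110100 (12586740)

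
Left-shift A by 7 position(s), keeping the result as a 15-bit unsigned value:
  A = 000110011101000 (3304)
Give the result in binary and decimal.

Shift left by 7: drop the top 7 bit(s), append 7 zero(s) on the right.
  000110011101000  ->  discard [0001100], keep [11101000], append 0000000
= 111010000000000

Answer: 111010000000000 (29696)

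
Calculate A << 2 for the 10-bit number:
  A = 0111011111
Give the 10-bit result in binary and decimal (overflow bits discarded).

Shift left by 2: drop the top 2 bit(s), append 2 zero(s) on the right.
  0111011111  ->  discard [01], keep [11011111], append 00
= 1101111100

Answer: 1101111100 (892)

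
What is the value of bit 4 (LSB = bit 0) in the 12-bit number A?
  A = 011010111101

Bit 4 is the 5th from the right.
  011010111101
         ^
That bit is 1.

Answer: 1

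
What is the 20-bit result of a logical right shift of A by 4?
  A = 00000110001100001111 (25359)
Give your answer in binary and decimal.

Logical shift right by 4: drop the bottom 4 bit(s), prepend 4 zero(s) on the left.
  00000110001100001111  ->  keep [0000011000110000], discard [1111], prepend 0000
= 00000000011000110000

Answer: 00000000011000110000 (1584)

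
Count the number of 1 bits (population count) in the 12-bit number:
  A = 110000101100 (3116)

110000101100
1-bits at positions (from bit 0 = LSB): 2, 3, 5, 10, 11
Count = 5

Answer: 5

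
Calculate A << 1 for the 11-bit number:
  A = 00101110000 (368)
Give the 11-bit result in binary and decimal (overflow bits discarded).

Shift left by 1: drop the top 1 bit(s), append 1 zero(s) on the right.
  00101110000  ->  discard [0], keep [0101110000], append 0
= 01011100000

Answer: 01011100000 (736)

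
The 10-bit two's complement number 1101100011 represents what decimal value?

MSB is 1, so the value is negative. Find the magnitude:
1. Invert bits:  0010011100
2. Add 1:        0010011101  = 157
3. Apply sign:   -157

Answer: -157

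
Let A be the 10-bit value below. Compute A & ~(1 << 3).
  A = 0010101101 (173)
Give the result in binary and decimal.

Mask = ~(1 << 3) = 1111110111
Bit 3 of A is 1, so AND-ing with the mask clears it to 0.
  0010101101
& 1111110111
------------
  0010100101

Answer: 0010100101 (165)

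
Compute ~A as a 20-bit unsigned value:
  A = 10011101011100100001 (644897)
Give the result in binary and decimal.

Flip each bit (0->1, 1->0):
  10011101011100100001
  01100010100011011110

Answer: 01100010100011011110 (403678)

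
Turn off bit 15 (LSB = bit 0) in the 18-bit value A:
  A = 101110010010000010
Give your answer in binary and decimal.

Mask = ~(1 << 15) = 110111111111111111
Bit 15 of A is 1, so AND-ing with the mask clears it to 0.
  101110010010000010
& 110111111111111111
--------------------
  100110010010000010

Answer: 100110010010000010 (156802)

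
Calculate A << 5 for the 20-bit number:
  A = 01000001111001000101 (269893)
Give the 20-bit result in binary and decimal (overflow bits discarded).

Shift left by 5: drop the top 5 bit(s), append 5 zero(s) on the right.
  01000001111001000101  ->  discard [01000], keep [001111001000101], append 00000
= 00111100100010100000

Answer: 00111100100010100000 (247968)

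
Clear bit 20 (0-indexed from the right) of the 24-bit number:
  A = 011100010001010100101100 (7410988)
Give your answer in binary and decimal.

Mask = ~(1 << 20) = 111011111111111111111111
Bit 20 of A is 1, so AND-ing with the mask clears it to 0.
  011100010001010100101100
& 111011111111111111111111
--------------------------
  011000010001010100101100

Answer: 011000010001010100101100 (6362412)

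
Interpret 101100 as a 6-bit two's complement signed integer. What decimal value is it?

MSB is 1, so the value is negative. Find the magnitude:
1. Invert bits:  010011
2. Add 1:        010100  = 20
3. Apply sign:   -20

Answer: -20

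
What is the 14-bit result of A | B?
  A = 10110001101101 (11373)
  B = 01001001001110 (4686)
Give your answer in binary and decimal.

Apply | to each column (1 where either bit is 1):
  10110001101101
| 01001001001110
----------------
  11111001101111

Answer: 11111001101111 (15983)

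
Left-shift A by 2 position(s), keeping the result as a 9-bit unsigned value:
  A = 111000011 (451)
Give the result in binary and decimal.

Shift left by 2: drop the top 2 bit(s), append 2 zero(s) on the right.
  111000011  ->  discard [11], keep [1000011], append 00
= 100001100

Answer: 100001100 (268)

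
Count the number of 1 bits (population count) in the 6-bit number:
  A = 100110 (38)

100110
1-bits at positions (from bit 0 = LSB): 1, 2, 5
Count = 3

Answer: 3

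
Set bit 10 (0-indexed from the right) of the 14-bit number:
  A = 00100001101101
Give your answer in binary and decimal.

Mask = 1 << 10 = 00010000000000
Bit 10 of A is 0, so OR-ing with the mask flips it to 1.
  00100001101101
| 00010000000000
----------------
  00110001101101

Answer: 00110001101101 (3181)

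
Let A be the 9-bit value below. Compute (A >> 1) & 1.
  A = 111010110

Bit 1 is the 2nd from the right.
  111010110
         ^
That bit is 1.

Answer: 1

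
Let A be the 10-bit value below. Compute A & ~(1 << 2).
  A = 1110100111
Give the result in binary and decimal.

Mask = ~(1 << 2) = 1111111011
Bit 2 of A is 1, so AND-ing with the mask clears it to 0.
  1110100111
& 1111111011
------------
  1110100011

Answer: 1110100011 (931)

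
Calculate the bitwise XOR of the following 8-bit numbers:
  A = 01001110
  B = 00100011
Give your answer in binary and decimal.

Apply ^ to each column (1 where bits differ):
  01001110
^ 00100011
----------
  01101101

Answer: 01101101 (109)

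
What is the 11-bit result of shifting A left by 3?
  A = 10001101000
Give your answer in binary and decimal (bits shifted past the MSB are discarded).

Shift left by 3: drop the top 3 bit(s), append 3 zero(s) on the right.
  10001101000  ->  discard [100], keep [01101000], append 000
= 01101000000

Answer: 01101000000 (832)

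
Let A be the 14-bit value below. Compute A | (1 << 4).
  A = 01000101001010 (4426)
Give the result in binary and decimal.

Mask = 1 << 4 = 00000000010000
Bit 4 of A is 0, so OR-ing with the mask flips it to 1.
  01000101001010
| 00000000010000
----------------
  01000101011010

Answer: 01000101011010 (4442)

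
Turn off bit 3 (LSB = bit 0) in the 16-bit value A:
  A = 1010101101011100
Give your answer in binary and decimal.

Mask = ~(1 << 3) = 1111111111110111
Bit 3 of A is 1, so AND-ing with the mask clears it to 0.
  1010101101011100
& 1111111111110111
------------------
  1010101101010100

Answer: 1010101101010100 (43860)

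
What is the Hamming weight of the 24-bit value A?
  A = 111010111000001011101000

111010111000001011101000
1-bits at positions (from bit 0 = LSB): 3, 5, 6, 7, 9, 15, 16, 17, 19, 21, 22, 23
Count = 12

Answer: 12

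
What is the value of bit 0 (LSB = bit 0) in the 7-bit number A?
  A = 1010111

Bit 0 is the 1st from the right.
  1010111
        ^
That bit is 1.

Answer: 1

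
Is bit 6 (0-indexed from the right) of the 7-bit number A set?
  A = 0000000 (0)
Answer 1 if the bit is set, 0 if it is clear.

Bit 6 is the 7th from the right.
  0000000
  ^
That bit is 0.

Answer: 0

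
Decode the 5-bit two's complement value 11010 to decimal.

MSB is 1, so the value is negative. Find the magnitude:
1. Invert bits:  00101
2. Add 1:        00110  = 6
3. Apply sign:   -6

Answer: -6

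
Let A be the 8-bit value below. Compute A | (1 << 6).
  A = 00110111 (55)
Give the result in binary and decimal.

Mask = 1 << 6 = 01000000
Bit 6 of A is 0, so OR-ing with the mask flips it to 1.
  00110111
| 01000000
----------
  01110111

Answer: 01110111 (119)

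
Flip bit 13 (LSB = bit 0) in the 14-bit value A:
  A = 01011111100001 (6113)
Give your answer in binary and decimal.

Mask = 1 << 13 = 10000000000000
Bit 13 of A is 0; XOR with the mask flips it to 1.
  01011111100001
^ 10000000000000
----------------
  11011111100001

Answer: 11011111100001 (14305)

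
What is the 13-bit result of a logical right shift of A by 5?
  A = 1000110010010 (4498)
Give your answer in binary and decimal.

Logical shift right by 5: drop the bottom 5 bit(s), prepend 5 zero(s) on the left.
  1000110010010  ->  keep [10001100], discard [10010], prepend 00000
= 0000010001100

Answer: 0000010001100 (140)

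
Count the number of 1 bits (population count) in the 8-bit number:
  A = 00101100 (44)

00101100
1-bits at positions (from bit 0 = LSB): 2, 3, 5
Count = 3

Answer: 3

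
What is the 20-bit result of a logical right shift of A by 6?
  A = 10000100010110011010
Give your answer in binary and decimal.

Logical shift right by 6: drop the bottom 6 bit(s), prepend 6 zero(s) on the left.
  10000100010110011010  ->  keep [10000100010110], discard [011010], prepend 000000
= 00000010000100010110

Answer: 00000010000100010110 (8470)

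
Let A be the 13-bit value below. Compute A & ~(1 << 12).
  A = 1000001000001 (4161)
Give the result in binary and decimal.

Mask = ~(1 << 12) = 0111111111111
Bit 12 of A is 1, so AND-ing with the mask clears it to 0.
  1000001000001
& 0111111111111
---------------
  0000001000001

Answer: 0000001000001 (65)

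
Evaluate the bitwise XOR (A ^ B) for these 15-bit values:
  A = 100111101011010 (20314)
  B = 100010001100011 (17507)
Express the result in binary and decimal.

Apply ^ to each column (1 where bits differ):
  100111101011010
^ 100010001100011
-----------------
  000101100111001

Answer: 000101100111001 (2873)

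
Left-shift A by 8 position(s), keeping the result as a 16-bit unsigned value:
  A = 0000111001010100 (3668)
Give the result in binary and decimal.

Shift left by 8: drop the top 8 bit(s), append 8 zero(s) on the right.
  0000111001010100  ->  discard [00001110], keep [01010100], append 00000000
= 0101010000000000

Answer: 0101010000000000 (21504)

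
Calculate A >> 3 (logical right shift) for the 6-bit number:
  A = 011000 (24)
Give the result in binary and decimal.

Logical shift right by 3: drop the bottom 3 bit(s), prepend 3 zero(s) on the left.
  011000  ->  keep [011], discard [000], prepend 000
= 000011

Answer: 000011 (3)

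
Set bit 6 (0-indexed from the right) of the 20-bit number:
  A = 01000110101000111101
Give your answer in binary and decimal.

Mask = 1 << 6 = 00000000000001000000
Bit 6 of A is 0, so OR-ing with the mask flips it to 1.
  01000110101000111101
| 00000000000001000000
----------------------
  01000110101001111101

Answer: 01000110101001111101 (289405)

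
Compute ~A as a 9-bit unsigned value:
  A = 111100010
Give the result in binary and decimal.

Flip each bit (0->1, 1->0):
  111100010
  000011101

Answer: 000011101 (29)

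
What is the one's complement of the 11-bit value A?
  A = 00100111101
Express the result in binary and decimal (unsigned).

Flip each bit (0->1, 1->0):
  00100111101
  11011000010

Answer: 11011000010 (1730)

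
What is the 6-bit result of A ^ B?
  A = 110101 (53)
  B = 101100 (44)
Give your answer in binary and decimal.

Apply ^ to each column (1 where bits differ):
  110101
^ 101100
--------
  011001

Answer: 011001 (25)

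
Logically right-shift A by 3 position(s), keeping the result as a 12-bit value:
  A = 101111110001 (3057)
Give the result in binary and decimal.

Logical shift right by 3: drop the bottom 3 bit(s), prepend 3 zero(s) on the left.
  101111110001  ->  keep [101111110], discard [001], prepend 000
= 000101111110

Answer: 000101111110 (382)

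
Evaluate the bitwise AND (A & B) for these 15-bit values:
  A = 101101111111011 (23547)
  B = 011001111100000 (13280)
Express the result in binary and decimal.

Apply & to each column (1 only where both bits are 1):
  101101111111011
& 011001111100000
-----------------
  001001111100000

Answer: 001001111100000 (5088)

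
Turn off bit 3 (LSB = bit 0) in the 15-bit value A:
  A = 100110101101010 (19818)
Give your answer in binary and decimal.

Mask = ~(1 << 3) = 111111111110111
Bit 3 of A is 1, so AND-ing with the mask clears it to 0.
  100110101101010
& 111111111110111
-----------------
  100110101100010

Answer: 100110101100010 (19810)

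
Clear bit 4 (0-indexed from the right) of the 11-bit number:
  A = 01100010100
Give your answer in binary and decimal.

Mask = ~(1 << 4) = 11111101111
Bit 4 of A is 1, so AND-ing with the mask clears it to 0.
  01100010100
& 11111101111
-------------
  01100000100

Answer: 01100000100 (772)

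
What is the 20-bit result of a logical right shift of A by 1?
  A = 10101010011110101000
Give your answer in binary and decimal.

Logical shift right by 1: drop the bottom 1 bit(s), prepend 1 zero(s) on the left.
  10101010011110101000  ->  keep [1010101001111010100], discard [0], prepend 0
= 01010101001111010100

Answer: 01010101001111010100 (349140)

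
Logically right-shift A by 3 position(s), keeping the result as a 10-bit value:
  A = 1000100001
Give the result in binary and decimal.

Logical shift right by 3: drop the bottom 3 bit(s), prepend 3 zero(s) on the left.
  1000100001  ->  keep [1000100], discard [001], prepend 000
= 0001000100

Answer: 0001000100 (68)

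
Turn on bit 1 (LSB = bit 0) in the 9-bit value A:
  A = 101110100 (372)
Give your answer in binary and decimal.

Mask = 1 << 1 = 000000010
Bit 1 of A is 0, so OR-ing with the mask flips it to 1.
  101110100
| 000000010
-----------
  101110110

Answer: 101110110 (374)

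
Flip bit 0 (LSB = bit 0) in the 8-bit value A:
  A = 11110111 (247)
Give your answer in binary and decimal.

Mask = 1 << 0 = 00000001
Bit 0 of A is 1; XOR with the mask flips it to 0.
  11110111
^ 00000001
----------
  11110110

Answer: 11110110 (246)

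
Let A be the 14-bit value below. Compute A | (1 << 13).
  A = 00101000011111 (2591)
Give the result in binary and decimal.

Mask = 1 << 13 = 10000000000000
Bit 13 of A is 0, so OR-ing with the mask flips it to 1.
  00101000011111
| 10000000000000
----------------
  10101000011111

Answer: 10101000011111 (10783)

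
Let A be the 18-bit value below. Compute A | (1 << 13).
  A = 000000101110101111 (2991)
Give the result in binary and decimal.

Mask = 1 << 13 = 000010000000000000
Bit 13 of A is 0, so OR-ing with the mask flips it to 1.
  000000101110101111
| 000010000000000000
--------------------
  000010101110101111

Answer: 000010101110101111 (11183)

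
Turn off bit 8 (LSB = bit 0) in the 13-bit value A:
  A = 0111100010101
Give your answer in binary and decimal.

Mask = ~(1 << 8) = 1111011111111
Bit 8 of A is 1, so AND-ing with the mask clears it to 0.
  0111100010101
& 1111011111111
---------------
  0111000010101

Answer: 0111000010101 (3605)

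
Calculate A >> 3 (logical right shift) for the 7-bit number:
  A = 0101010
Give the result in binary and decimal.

Logical shift right by 3: drop the bottom 3 bit(s), prepend 3 zero(s) on the left.
  0101010  ->  keep [0101], discard [010], prepend 000
= 0000101

Answer: 0000101 (5)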